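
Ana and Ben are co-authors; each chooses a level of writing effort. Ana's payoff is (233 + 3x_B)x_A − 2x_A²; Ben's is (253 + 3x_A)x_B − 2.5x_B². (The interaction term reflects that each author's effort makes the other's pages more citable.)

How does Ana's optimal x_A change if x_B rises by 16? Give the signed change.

Expanding Ana's payoff: 233x_A + 3x_Bx_A − 2x_A².
∂π/∂x_A = 233 + 3x_B − 4x_A = 0, so x_A = 58.25 + 0.75x_B.
The reaction-function slope is 0.75, so a 16-unit rise in x_B moves x_A by 0.75 × 16 = 12. Ana's best response rises — the actions are strategic complements.

12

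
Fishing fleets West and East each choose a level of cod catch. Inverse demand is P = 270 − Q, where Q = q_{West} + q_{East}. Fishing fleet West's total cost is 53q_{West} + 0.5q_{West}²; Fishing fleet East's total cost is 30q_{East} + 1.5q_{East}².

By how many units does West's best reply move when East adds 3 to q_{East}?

Fishing fleet West's profit: π = q_{West}(270 − (q_{West} + q_{East})) − 53q_{West} − 0.5q_{West}².
∂π/∂q_{West} = 217 − 3q_{West} − q_{East} = 0, so q_{West} = 217/3 − (1/3)q_{East}.
The reaction-function slope is −1/3, so a 3-unit rise in q_{East} moves q_{West} by −1/3 × 3 = −1. West's best response falls — the actions are strategic substitutes.

-1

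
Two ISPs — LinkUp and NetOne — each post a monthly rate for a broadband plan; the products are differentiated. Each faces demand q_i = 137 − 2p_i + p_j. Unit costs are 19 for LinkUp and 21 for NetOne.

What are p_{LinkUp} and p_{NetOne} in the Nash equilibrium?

LinkUp's profit: π = (p_{LinkUp} − 19)(137 − 2p_{LinkUp} + p_{NetOne}).
∂π/∂p_{LinkUp} = 175 − 4p_{LinkUp} + p_{NetOne} = 0 ⇒ p_{LinkUp} = 43.75 + 0.25p_{NetOne}.
Similarly p_{NetOne} = 44.75 + 0.25p_{LinkUp}.
Substituting the second reaction function into the first: p_{LinkUp} = 43.75 + 0.25(44.75 + 0.25p_{LinkUp}), which gives 0.9375p_{LinkUp} = 54.9375 ⇒ p_{LinkUp} = 58.6.
Then p_{NetOne} = 44.75 + 0.25·58.6 = 59.4.

58.6, 59.4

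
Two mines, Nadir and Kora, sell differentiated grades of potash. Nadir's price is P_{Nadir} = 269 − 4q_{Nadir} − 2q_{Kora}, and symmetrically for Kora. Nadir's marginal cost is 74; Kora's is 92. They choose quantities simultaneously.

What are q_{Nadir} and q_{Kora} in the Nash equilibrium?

Mine Nadir's profit: π = q_{Nadir}(269 − 4q_{Nadir} − 2q_{Kora}) − 74q_{Nadir}.
∂π/∂q_{Nadir} = 195 − 8q_{Nadir} − 2q_{Kora} = 0 ⇒ q_{Nadir} = 24.375 − 0.25q_{Kora}.
Similarly q_{Kora} = 22.125 − 0.25q_{Nadir}.
Solving the two reaction functions simultaneously: (1 − (−0.25)(−0.25))q_{Nadir} = 24.375 − 0.25·22.125, so 0.9375q_{Nadir} = 603/32 and q_{Nadir} = 20.1.
Then q_{Kora} = 22.125 − 0.25·20.1 = 17.1.

20.1, 17.1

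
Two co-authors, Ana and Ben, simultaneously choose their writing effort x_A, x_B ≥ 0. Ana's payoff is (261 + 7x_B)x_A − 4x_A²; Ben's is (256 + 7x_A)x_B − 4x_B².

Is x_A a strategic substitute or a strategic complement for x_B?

Expanding Ana's payoff: 261x_A + 7x_Bx_A − 4x_A².
∂π/∂x_A = 261 + 7x_B − 8x_A = 0, so x_A = 32.625 + 0.875x_B.
The best-response slope dx_A/dx_B = 0.875 > 0: the reaction function is upward-sloping, so the choices are strategic complements.

strategic complements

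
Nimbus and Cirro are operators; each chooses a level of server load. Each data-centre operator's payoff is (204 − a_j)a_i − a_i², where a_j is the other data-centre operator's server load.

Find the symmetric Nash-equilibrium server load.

68

Nimbus's payoff is (204 − a_C)a_N − a_N².
∂π/∂a_N = 204 − a_C − 2a_N = 0, so a_N = 102 − 0.5a_C.
Setting a_N = a_C in the reaction function: a_N = 102 − 0.5a_N, so a_N = 102 / 1.5 = 68.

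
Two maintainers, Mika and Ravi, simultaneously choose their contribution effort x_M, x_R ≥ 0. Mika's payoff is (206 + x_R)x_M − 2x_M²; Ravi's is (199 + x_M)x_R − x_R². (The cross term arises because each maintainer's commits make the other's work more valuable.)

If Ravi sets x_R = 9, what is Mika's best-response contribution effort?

Expanding Mika's payoff: 206x_M + x_Rx_M − 2x_M².
∂π/∂x_M = 206 + x_R − 4x_M = 0, so x_M = 51.5 + 0.25x_R.
At x_R = 9: x_M = 51.5 + 0.25·9 = 53.75.

53.75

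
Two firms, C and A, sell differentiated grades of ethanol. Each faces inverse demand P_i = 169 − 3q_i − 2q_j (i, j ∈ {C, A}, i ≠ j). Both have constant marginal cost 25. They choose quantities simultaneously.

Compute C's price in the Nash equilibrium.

Firm C's profit: π = q_C(169 − 3q_C − 2q_A) − 25q_C.
∂π/∂q_C = 144 − 6q_C − 2q_A = 0 ⇒ q_C = 24 − (1/3)q_A.
The game is symmetric, so in equilibrium q_A = q_C: the reaction function gives (4/3)q_C = 24, hence q_C = 18.
P_C = 169 − 3·18 − 2·18 = 79.

79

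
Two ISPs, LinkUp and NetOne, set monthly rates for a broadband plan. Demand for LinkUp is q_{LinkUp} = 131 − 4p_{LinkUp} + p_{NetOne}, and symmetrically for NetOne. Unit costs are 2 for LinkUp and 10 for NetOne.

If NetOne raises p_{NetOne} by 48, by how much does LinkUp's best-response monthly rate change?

6

LinkUp's profit: π = (p_{LinkUp} − 2)(131 − 4p_{LinkUp} + p_{NetOne}).
∂π/∂p_{LinkUp} = 139 − 8p_{LinkUp} + p_{NetOne} = 0 ⇒ p_{LinkUp} = 17.375 + 0.125p_{NetOne}.
The reaction-function slope is 0.125, so a 48-unit rise in p_{NetOne} moves p_{LinkUp} by 0.125 × 48 = 6. LinkUp's best response rises — the actions are strategic complements.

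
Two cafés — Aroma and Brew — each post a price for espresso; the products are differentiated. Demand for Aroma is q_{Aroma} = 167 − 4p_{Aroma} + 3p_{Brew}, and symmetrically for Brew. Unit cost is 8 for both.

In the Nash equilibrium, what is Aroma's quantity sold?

Aroma's profit: π = (p_{Aroma} − 8)(167 − 4p_{Aroma} + 3p_{Brew}).
∂π/∂p_{Aroma} = 199 − 8p_{Aroma} + 3p_{Brew} = 0 ⇒ p_{Aroma} = 24.875 + 0.375p_{Brew}.
Setting p_{Aroma} = p_{Brew} in the reaction function: p_{Aroma} = 24.875 + 0.375p_{Aroma}, so p_{Aroma} = 24.875 / 0.625 = 39.8.
q_{Aroma} = 167 − 4·39.8 + 3·39.8 = 127.2.

127.2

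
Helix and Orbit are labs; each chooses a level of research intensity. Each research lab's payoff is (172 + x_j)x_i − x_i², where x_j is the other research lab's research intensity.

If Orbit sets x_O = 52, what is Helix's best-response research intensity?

Helix's payoff is (172 + x_O)x_H − x_H².
∂π/∂x_H = 172 + x_O − 2x_H = 0, so x_H = 86 + 0.5x_O.
At x_O = 52: x_H = 86 + 0.5·52 = 112.

112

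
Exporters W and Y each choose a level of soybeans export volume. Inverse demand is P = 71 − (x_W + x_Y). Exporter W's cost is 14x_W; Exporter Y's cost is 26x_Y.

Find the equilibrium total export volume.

Exporter W's profit: π = x_W(71 − (x_W + x_Y)) − 14x_W.
∂π/∂x_W = 57 − 2x_W − x_Y = 0, so x_W = 28.5 − 0.5x_Y.
By the same steps for Y: x_Y = 22.5 − 0.5x_W.
Substituting the second reaction function into the first: x_W = 28.5 − 0.5(22.5 − 0.5x_W), which gives 0.75x_W = 17.25 ⇒ x_W = 23.
Then x_Y = 22.5 − 0.5·23 = 11.
Total export volume: 23 + 11 = 34.

34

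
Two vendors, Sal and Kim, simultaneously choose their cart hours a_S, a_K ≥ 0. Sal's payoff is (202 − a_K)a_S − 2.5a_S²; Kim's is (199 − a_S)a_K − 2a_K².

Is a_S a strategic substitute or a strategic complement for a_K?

strategic substitutes

Expanding Sal's payoff: 202a_S − a_Ka_S − 2.5a_S².
∂π/∂a_S = 202 − a_K − 5a_S = 0, so a_S = 40.4 − 0.2a_K.
The best-response slope da_S/da_K = −0.2 < 0: the reaction function is downward-sloping, so the choices are strategic substitutes.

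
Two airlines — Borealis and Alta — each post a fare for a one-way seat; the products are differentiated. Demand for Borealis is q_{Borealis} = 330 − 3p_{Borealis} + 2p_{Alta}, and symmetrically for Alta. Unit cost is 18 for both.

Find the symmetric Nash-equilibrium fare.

Borealis's profit: π = (p_{Borealis} − 18)(330 − 3p_{Borealis} + 2p_{Alta}).
∂π/∂p_{Borealis} = 384 − 6p_{Borealis} + 2p_{Alta} = 0 ⇒ p_{Borealis} = 64 + (1/3)p_{Alta}.
Setting p_{Borealis} = p_{Alta} in the reaction function: p_{Borealis} = 64 + (1/3)p_{Borealis}, so p_{Borealis} = 64 / (2/3) = 96.

96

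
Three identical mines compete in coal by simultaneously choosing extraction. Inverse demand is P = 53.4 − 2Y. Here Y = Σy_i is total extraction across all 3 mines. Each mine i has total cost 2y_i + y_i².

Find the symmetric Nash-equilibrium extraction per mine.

A representative mine's profit is π_i = y_i(53.4 − 2Y) − 2y_i − y_i², with Y = y_i + Σ_{j≠i} y_j.
First-order condition: 51.4 − 6y_i − 2Σ_{j≠i} y_j = 0.
With identical mines, set every y_j = y: then 51.4 − 6y − 4y = 0, i.e. y = 51.4/10 = 5.14.

5.14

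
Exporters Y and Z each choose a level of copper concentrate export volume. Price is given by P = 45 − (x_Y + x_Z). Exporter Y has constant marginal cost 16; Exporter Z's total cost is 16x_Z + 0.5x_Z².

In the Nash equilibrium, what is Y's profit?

Exporter Y's profit: π = x_Y(45 − (x_Y + x_Z)) − 16x_Y.
∂π/∂x_Y = 29 − 2x_Y − x_Z = 0, so x_Y = 14.5 − 0.5x_Z.
For Z: ∂π/∂x_Z = 29 − 3x_Z − x_Y = 0 ⇒ x_Z = 29/3 − (1/3)x_Y.
Solving the two reaction functions simultaneously: (1 − (−0.5)(−1/3))x_Y = 14.5 − 0.5·(29/3), so (5/6)x_Y = 29/3 and x_Y = 11.6.
Then x_Z = 29/3 − (1/3)·11.6 = 5.8.
Price P = 45 − 17.4 = 27.6.
Y's profit: (27.6 − 16)·11.6 = 134.56.

134.56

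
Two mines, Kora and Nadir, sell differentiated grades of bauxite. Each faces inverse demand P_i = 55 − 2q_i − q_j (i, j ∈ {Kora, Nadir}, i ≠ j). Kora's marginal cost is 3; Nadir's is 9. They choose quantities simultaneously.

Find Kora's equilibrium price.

24.6

Mine Kora's profit: π = q_{Kora}(55 − 2q_{Kora} − q_{Nadir}) − 3q_{Kora}.
∂π/∂q_{Kora} = 52 − 4q_{Kora} − q_{Nadir} = 0 ⇒ q_{Kora} = 13 − 0.25q_{Nadir}.
Similarly q_{Nadir} = 11.5 − 0.25q_{Kora}.
Substituting the second reaction function into the first: q_{Kora} = 13 − 0.25(11.5 − 0.25q_{Kora}), which gives 0.9375q_{Kora} = 10.125 ⇒ q_{Kora} = 10.8.
Then q_{Nadir} = 11.5 − 0.25·10.8 = 8.8.
P_{Kora} = 55 − 2·10.8 − 8.8 = 24.6.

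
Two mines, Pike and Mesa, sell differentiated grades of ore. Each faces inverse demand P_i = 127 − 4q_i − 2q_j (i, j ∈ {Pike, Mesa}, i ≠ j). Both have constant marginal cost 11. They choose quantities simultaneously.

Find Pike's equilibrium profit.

Mine Pike's profit: π = q_{Pike}(127 − 4q_{Pike} − 2q_{Mesa}) − 11q_{Pike}.
∂π/∂q_{Pike} = 116 − 8q_{Pike} − 2q_{Mesa} = 0 ⇒ q_{Pike} = 14.5 − 0.25q_{Mesa}.
By symmetry q_{Mesa} = q_{Pike}; substituting into the reaction function, 1.25q_{Pike} = 14.5 and q_{Pike} = 11.6.
P_{Pike} = 127 − 4·11.6 − 2·11.6 = 57.4.
Profit = (57.4 − 11)·11.6 = 538.24.

538.24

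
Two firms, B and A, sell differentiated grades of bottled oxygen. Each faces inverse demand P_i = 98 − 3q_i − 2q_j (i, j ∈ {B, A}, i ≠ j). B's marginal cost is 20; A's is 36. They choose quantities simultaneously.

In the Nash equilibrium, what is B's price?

52.25

Firm B's profit: π = q_B(98 − 3q_B − 2q_A) − 20q_B.
∂π/∂q_B = 78 − 6q_B − 2q_A = 0 ⇒ q_B = 13 − (1/3)q_A.
Similarly q_A = 31/3 − (1/3)q_B.
Substituting the second reaction function into the first: q_B = 13 − (1/3)(31/3 − (1/3)q_B), which gives (8/9)q_B = 86/9 ⇒ q_B = 10.75.
Then q_A = 31/3 − (1/3)·10.75 = 6.75.
P_B = 98 − 3·10.75 − 2·6.75 = 52.25.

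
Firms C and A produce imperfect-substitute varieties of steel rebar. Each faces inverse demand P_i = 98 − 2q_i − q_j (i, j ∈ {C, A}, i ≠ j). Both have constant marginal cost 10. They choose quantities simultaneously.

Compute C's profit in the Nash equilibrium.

619.52

Firm C's profit: π = q_C(98 − 2q_C − q_A) − 10q_C.
∂π/∂q_C = 88 − 4q_C − q_A = 0 ⇒ q_C = 22 − 0.25q_A.
By symmetry q_A = q_C; substituting into the reaction function, 1.25q_C = 22 and q_C = 17.6.
P_C = 98 − 2·17.6 − 17.6 = 45.2.
Profit = (45.2 − 10)·17.6 = 619.52.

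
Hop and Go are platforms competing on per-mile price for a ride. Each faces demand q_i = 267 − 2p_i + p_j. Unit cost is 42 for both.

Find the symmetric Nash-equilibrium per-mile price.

Hop's profit: π = (p_{Hop} − 42)(267 − 2p_{Hop} + p_{Go}).
∂π/∂p_{Hop} = 351 − 4p_{Hop} + p_{Go} = 0 ⇒ p_{Hop} = 87.75 + 0.25p_{Go}.
The game is symmetric, so in equilibrium p_{Go} = p_{Hop}: the reaction function gives 0.75p_{Hop} = 87.75, hence p_{Hop} = 117.

117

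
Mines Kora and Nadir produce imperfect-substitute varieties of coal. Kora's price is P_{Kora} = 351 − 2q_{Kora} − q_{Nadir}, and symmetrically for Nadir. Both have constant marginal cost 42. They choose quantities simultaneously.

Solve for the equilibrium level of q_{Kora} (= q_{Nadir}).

Mine Kora's profit: π = q_{Kora}(351 − 2q_{Kora} − q_{Nadir}) − 42q_{Kora}.
∂π/∂q_{Kora} = 309 − 4q_{Kora} − q_{Nadir} = 0 ⇒ q_{Kora} = 77.25 − 0.25q_{Nadir}.
The game is symmetric, so in equilibrium q_{Nadir} = q_{Kora}: the reaction function gives 1.25q_{Kora} = 77.25, hence q_{Kora} = 61.8.

61.8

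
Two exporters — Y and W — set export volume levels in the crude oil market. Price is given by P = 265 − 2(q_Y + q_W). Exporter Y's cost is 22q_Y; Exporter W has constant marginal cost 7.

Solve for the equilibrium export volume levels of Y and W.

38, 45.5

Exporter Y's profit: π = q_Y(265 − 2(q_Y + q_W)) − 22q_Y.
∂π/∂q_Y = 243 − 4q_Y − 2q_W = 0, so q_Y = 60.75 − 0.5q_W.
By the same steps for W: q_W = 64.5 − 0.5q_Y.
Substituting the second reaction function into the first: q_Y = 60.75 − 0.5(64.5 − 0.5q_Y), which gives 0.75q_Y = 28.5 ⇒ q_Y = 38.
Then q_W = 64.5 − 0.5·38 = 45.5.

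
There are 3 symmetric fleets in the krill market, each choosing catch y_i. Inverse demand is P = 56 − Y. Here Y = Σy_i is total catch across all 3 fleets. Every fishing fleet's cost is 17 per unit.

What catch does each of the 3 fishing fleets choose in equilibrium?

A representative fishing fleet's profit is π_i = y_i(56 − Y) − 17y_i, with Y = y_i + Σ_{j≠i} y_j.
First-order condition: 39 − 2y_i − Σ_{j≠i} y_j = 0.
In a symmetric equilibrium every fishing fleet chooses the same y, so Σ_{j≠i} y_j = 2y. The condition becomes 39 − 4y = 0, giving y = 39/4 = 9.75.

9.75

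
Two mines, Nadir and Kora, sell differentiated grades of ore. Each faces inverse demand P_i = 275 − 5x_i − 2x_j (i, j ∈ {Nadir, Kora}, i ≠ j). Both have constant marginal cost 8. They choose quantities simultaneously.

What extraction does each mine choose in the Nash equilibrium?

Mine Nadir's profit: π = x_{Nadir}(275 − 5x_{Nadir} − 2x_{Kora}) − 8x_{Nadir}.
∂π/∂x_{Nadir} = 267 − 10x_{Nadir} − 2x_{Kora} = 0 ⇒ x_{Nadir} = 26.7 − 0.2x_{Kora}.
The game is symmetric, so in equilibrium x_{Kora} = x_{Nadir}: the reaction function gives 1.2x_{Nadir} = 26.7, hence x_{Nadir} = 22.25.

22.25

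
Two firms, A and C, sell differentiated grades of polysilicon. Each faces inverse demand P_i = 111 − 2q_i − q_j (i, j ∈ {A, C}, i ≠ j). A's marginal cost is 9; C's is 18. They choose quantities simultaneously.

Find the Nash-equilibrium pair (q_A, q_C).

21, 18

Firm A's profit: π = q_A(111 − 2q_A − q_C) − 9q_A.
∂π/∂q_A = 102 − 4q_A − q_C = 0 ⇒ q_A = 25.5 − 0.25q_C.
Similarly q_C = 23.25 − 0.25q_A.
Substituting the second reaction function into the first: q_A = 25.5 − 0.25(23.25 − 0.25q_A), which gives 0.9375q_A = 19.6875 ⇒ q_A = 21.
Then q_C = 23.25 − 0.25·21 = 18.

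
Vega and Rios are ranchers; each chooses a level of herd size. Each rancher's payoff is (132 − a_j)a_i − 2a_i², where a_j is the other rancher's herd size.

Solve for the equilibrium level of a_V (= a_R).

Vega's payoff is (132 − a_R)a_V − 2a_V².
∂π/∂a_V = 132 − a_R − 4a_V = 0, so a_V = 33 − 0.25a_R.
The game is symmetric, so in equilibrium a_R = a_V: the reaction function gives 1.25a_V = 33, hence a_V = 26.4.

26.4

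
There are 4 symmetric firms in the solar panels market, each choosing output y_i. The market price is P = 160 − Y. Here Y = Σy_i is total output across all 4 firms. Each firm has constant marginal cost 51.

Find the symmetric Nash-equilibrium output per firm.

A representative firm's profit is π_i = y_i(160 − Y) − 51y_i, with Y = y_i + Σ_{j≠i} y_j.
First-order condition: 109 − 2y_i − Σ_{j≠i} y_j = 0.
In a symmetric equilibrium every firm chooses the same y, so Σ_{j≠i} y_j = 3y. The condition becomes 109 − 5y = 0, giving y = 109/5 = 21.8.

21.8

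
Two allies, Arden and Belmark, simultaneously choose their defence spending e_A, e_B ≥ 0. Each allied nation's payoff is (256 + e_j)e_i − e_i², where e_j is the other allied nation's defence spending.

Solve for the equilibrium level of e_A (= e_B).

Arden's payoff is (256 + e_B)e_A − e_A².
∂π/∂e_A = 256 + e_B − 2e_A = 0, so e_A = 128 + 0.5e_B.
By symmetry e_B = e_A; substituting into the reaction function, 0.5e_A = 128 and e_A = 256.

256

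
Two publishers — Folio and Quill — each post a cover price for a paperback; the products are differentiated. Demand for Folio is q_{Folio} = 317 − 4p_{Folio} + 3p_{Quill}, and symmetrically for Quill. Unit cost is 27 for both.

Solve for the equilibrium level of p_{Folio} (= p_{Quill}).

Folio's profit: π = (p_{Folio} − 27)(317 − 4p_{Folio} + 3p_{Quill}).
∂π/∂p_{Folio} = 425 − 8p_{Folio} + 3p_{Quill} = 0 ⇒ p_{Folio} = 53.125 + 0.375p_{Quill}.
The game is symmetric, so in equilibrium p_{Quill} = p_{Folio}: the reaction function gives 0.625p_{Folio} = 53.125, hence p_{Folio} = 85.

85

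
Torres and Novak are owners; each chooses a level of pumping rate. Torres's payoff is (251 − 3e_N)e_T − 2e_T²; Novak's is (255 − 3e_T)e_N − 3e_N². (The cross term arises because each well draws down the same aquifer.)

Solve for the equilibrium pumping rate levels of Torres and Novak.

49.4, 17.8

Expanding Torres's payoff: 251e_T − 3e_Ne_T − 2e_T².
∂π/∂e_T = 251 − 3e_N − 4e_T = 0, so e_T = 62.75 − 0.75e_N.
Likewise for Novak: e_N = 42.5 − 0.5e_T.
Solving the two reaction functions simultaneously: (1 − (−0.75)(−0.5))e_T = 62.75 − 0.75·42.5, so 0.625e_T = 30.875 and e_T = 49.4.
Then e_N = 42.5 − 0.5·49.4 = 17.8.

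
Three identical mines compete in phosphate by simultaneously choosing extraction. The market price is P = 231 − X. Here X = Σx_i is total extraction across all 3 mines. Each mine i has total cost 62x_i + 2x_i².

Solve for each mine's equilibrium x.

A representative mine's profit is π_i = x_i(231 − X) − 62x_i − 2x_i², with X = x_i + Σ_{j≠i} x_j.
First-order condition: 169 − 6x_i − Σ_{j≠i} x_j = 0.
Imposing symmetry (x_j = x for all j) turns Σ_{j≠i} x_j into 2x, so 169 = 8x and x = 21.125.

21.125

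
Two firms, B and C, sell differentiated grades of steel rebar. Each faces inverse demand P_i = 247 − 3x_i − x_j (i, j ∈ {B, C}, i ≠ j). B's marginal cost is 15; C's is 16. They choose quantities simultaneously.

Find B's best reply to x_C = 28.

34

Firm B's profit: π = x_B(247 − 3x_B − x_C) − 15x_B.
∂π/∂x_B = 232 − 6x_B − x_C = 0 ⇒ x_B = 116/3 − (1/6)x_C.
At x_C = 28: x_B = 116/3 − (1/6)·28 = 34.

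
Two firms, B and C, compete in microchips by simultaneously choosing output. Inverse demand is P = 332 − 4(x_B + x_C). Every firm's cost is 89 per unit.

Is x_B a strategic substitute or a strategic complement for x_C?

strategic substitutes

Firm B's profit: π = x_B(332 − 4(x_B + x_C)) − 89x_B.
∂π/∂x_B = 243 − 8x_B − 4x_C = 0, so x_B = 30.375 − 0.5x_C.
The best-response slope dx_B/dx_C = −0.5 < 0: the reaction function is downward-sloping, so the choices are strategic substitutes.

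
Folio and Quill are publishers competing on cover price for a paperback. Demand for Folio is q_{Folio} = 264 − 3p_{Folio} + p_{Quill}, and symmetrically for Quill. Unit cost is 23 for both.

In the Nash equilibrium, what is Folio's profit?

Folio's profit: π = (p_{Folio} − 23)(264 − 3p_{Folio} + p_{Quill}).
∂π/∂p_{Folio} = 333 − 6p_{Folio} + p_{Quill} = 0 ⇒ p_{Folio} = 55.5 + (1/6)p_{Quill}.
The game is symmetric, so in equilibrium p_{Quill} = p_{Folio}: the reaction function gives (5/6)p_{Folio} = 55.5, hence p_{Folio} = 66.6.
q_{Folio} = 264 − 3·66.6 + 66.6 = 130.8.
Profit = (66.6 − 23)·130.8 = 5702.88.

5702.88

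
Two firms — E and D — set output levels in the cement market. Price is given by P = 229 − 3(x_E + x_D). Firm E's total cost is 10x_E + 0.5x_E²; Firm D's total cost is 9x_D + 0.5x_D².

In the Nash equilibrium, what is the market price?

Firm E's profit: π = x_E(229 − 3(x_E + x_D)) − 10x_E − 0.5x_E².
∂π/∂x_E = 219 − 7x_E − 3x_D = 0, so x_E = 219/7 − (3/7)x_D.
By the same steps for D: x_D = 220/7 − (3/7)x_E.
Plugging x_D into E's best response: x_E = 219/7 − (3/7)(220/7 − (3/7)x_E) ⇒ (40/49)x_E = 873/49, so x_E = 21.825.
Then x_D = 220/7 − (3/7)·21.825 = 22.075.
Equilibrium price: P = 229 − 3·43.9 = 97.3.

97.3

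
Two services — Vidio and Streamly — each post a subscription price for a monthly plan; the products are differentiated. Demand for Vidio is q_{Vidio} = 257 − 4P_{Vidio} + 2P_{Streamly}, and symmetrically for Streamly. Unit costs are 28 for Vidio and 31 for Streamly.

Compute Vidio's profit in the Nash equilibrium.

Vidio's profit: π = (P_{Vidio} − 28)(257 − 4P_{Vidio} + 2P_{Streamly}).
∂π/∂P_{Vidio} = 369 − 8P_{Vidio} + 2P_{Streamly} = 0 ⇒ P_{Vidio} = 46.125 + 0.25P_{Streamly}.
Similarly P_{Streamly} = 47.625 + 0.25P_{Vidio}.
Substituting the second reaction function into the first: P_{Vidio} = 46.125 + 0.25(47.625 + 0.25P_{Vidio}), which gives 0.9375P_{Vidio} = 1857/32 ⇒ P_{Vidio} = 61.9.
Then P_{Streamly} = 47.625 + 0.25·61.9 = 63.1.
q_{Vidio} = 257 − 4·61.9 + 2·63.1 = 135.6.
Profit = (61.9 − 28)·135.6 = 4596.84.

4596.84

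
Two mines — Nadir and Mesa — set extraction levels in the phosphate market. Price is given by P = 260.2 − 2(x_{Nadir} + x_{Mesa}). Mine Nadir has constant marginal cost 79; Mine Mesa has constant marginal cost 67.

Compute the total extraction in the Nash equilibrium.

62.4

Mine Nadir's profit: π = x_{Nadir}(260.2 − 2(x_{Nadir} + x_{Mesa})) − 79x_{Nadir}.
∂π/∂x_{Nadir} = 181.2 − 4x_{Nadir} − 2x_{Mesa} = 0, so x_{Nadir} = 45.3 − 0.5x_{Mesa}.
By the same steps for Mesa: x_{Mesa} = 48.3 − 0.5x_{Nadir}.
Plugging x_{Mesa} into Nadir's best response: x_{Nadir} = 45.3 − 0.5(48.3 − 0.5x_{Nadir}) ⇒ 0.75x_{Nadir} = 21.15, so x_{Nadir} = 28.2.
Then x_{Mesa} = 48.3 − 0.5·28.2 = 34.2.
Total extraction: 28.2 + 34.2 = 62.4.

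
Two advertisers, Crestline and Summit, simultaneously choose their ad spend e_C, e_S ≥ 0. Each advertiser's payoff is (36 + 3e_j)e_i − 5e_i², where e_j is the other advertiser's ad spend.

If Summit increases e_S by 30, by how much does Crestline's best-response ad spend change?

Crestline's payoff is (36 + 3e_S)e_C − 5e_C².
∂π/∂e_C = 36 + 3e_S − 10e_C = 0, so e_C = 3.6 + 0.3e_S.
The reaction-function slope is 0.3, so a 30-unit rise in e_S moves e_C by 0.3 × 30 = 9. Crestline's best response rises — the actions are strategic complements.

9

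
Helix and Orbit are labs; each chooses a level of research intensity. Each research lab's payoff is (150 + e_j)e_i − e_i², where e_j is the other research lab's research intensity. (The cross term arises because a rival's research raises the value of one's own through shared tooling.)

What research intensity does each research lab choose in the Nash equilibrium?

150

Helix's payoff is (150 + e_O)e_H − e_H².
∂π/∂e_H = 150 + e_O − 2e_H = 0, so e_H = 75 + 0.5e_O.
Setting e_H = e_O in the reaction function: e_H = 75 + 0.5e_H, so e_H = 75 / 0.5 = 150.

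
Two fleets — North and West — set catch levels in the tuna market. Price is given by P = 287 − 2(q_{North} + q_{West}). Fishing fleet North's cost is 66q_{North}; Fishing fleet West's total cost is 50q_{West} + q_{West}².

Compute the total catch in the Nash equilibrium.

Fishing fleet North's profit: π = q_{North}(287 − 2(q_{North} + q_{West})) − 66q_{North}.
∂π/∂q_{North} = 221 − 4q_{North} − 2q_{West} = 0, so q_{North} = 55.25 − 0.5q_{West}.
For West: ∂π/∂q_{West} = 237 − 6q_{West} − 2q_{North} = 0 ⇒ q_{West} = 39.5 − (1/3)q_{North}.
Substituting the second reaction function into the first: q_{North} = 55.25 − 0.5(39.5 − (1/3)q_{North}), which gives (5/6)q_{North} = 35.5 ⇒ q_{North} = 42.6.
Then q_{West} = 39.5 − (1/3)·42.6 = 25.3.
Total catch: 42.6 + 25.3 = 67.9.

67.9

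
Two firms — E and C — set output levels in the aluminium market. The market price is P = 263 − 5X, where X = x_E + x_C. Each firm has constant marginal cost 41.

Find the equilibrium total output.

29.6

Firm E's profit: π = x_E(263 − 5(x_E + x_C)) − 41x_E.
∂π/∂x_E = 222 − 10x_E − 5x_C = 0, so x_E = 22.2 − 0.5x_C.
Setting x_E = x_C in the reaction function: x_E = 22.2 − 0.5x_E, so x_E = 22.2 / 1.5 = 14.8.
Total output: 14.8 + 14.8 = 29.6.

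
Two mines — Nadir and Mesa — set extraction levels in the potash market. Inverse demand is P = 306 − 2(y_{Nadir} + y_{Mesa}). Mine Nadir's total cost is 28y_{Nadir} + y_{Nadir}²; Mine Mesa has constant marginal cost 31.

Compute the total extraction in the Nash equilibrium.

Mine Nadir's profit: π = y_{Nadir}(306 − 2(y_{Nadir} + y_{Mesa})) − 28y_{Nadir} − y_{Nadir}².
∂π/∂y_{Nadir} = 278 − 6y_{Nadir} − 2y_{Mesa} = 0, so y_{Nadir} = 139/3 − (1/3)y_{Mesa}.
For Mesa: ∂π/∂y_{Mesa} = 275 − 4y_{Mesa} − 2y_{Nadir} = 0 ⇒ y_{Mesa} = 68.75 − 0.5y_{Nadir}.
Solving the two reaction functions simultaneously: (1 − (−1/3)(−0.5))y_{Nadir} = 139/3 − (1/3)·68.75, so (5/6)y_{Nadir} = 281/12 and y_{Nadir} = 28.1.
Then y_{Mesa} = 68.75 − 0.5·28.1 = 54.7.
Total extraction: 28.1 + 54.7 = 82.8.

82.8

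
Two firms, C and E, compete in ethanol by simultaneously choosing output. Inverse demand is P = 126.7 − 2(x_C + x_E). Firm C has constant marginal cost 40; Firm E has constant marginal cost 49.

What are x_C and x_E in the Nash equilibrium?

15.95, 11.45

Firm C's profit: π = x_C(126.7 − 2(x_C + x_E)) − 40x_C.
∂π/∂x_C = 86.7 − 4x_C − 2x_E = 0, so x_C = 21.675 − 0.5x_E.
By the same steps for E: x_E = 19.425 − 0.5x_C.
Plugging x_E into C's best response: x_C = 21.675 − 0.5(19.425 − 0.5x_C) ⇒ 0.75x_C = 11.9625, so x_C = 15.95.
Then x_E = 19.425 − 0.5·15.95 = 11.45.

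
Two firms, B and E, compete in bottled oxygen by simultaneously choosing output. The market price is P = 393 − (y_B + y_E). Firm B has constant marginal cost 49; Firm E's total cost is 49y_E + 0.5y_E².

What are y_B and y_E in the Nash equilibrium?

Firm B's profit: π = y_B(393 − (y_B + y_E)) − 49y_B.
∂π/∂y_B = 344 − 2y_B − y_E = 0, so y_B = 172 − 0.5y_E.
For E: ∂π/∂y_E = 344 − 3y_E − y_B = 0 ⇒ y_E = 344/3 − (1/3)y_B.
Plugging y_E into B's best response: y_B = 172 − 0.5(344/3 − (1/3)y_B) ⇒ (5/6)y_B = 344/3, so y_B = 137.6.
Then y_E = 344/3 − (1/3)·137.6 = 68.8.

137.6, 68.8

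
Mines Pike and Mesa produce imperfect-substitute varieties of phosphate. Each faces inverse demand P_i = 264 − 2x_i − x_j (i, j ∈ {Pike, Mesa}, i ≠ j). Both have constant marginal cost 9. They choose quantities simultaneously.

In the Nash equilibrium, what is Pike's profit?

5202

Mine Pike's profit: π = x_{Pike}(264 − 2x_{Pike} − x_{Mesa}) − 9x_{Pike}.
∂π/∂x_{Pike} = 255 − 4x_{Pike} − x_{Mesa} = 0 ⇒ x_{Pike} = 63.75 − 0.25x_{Mesa}.
Setting x_{Pike} = x_{Mesa} in the reaction function: x_{Pike} = 63.75 − 0.25x_{Pike}, so x_{Pike} = 63.75 / 1.25 = 51.
P_{Pike} = 264 − 2·51 − 51 = 111.
Profit = (111 − 9)·51 = 5202.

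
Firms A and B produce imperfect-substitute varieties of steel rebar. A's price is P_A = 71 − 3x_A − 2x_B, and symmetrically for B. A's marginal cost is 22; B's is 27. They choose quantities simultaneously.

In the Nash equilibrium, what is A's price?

41.3125

Firm A's profit: π = x_A(71 − 3x_A − 2x_B) − 22x_A.
∂π/∂x_A = 49 − 6x_A − 2x_B = 0 ⇒ x_A = 49/6 − (1/3)x_B.
Similarly x_B = 22/3 − (1/3)x_A.
Substituting the second reaction function into the first: x_A = 49/6 − (1/3)(22/3 − (1/3)x_A), which gives (8/9)x_A = 103/18 ⇒ x_A = 6.4375.
Then x_B = 22/3 − (1/3)·6.4375 = 5.1875.
P_A = 71 − 3·6.4375 − 2·5.1875 = 41.3125.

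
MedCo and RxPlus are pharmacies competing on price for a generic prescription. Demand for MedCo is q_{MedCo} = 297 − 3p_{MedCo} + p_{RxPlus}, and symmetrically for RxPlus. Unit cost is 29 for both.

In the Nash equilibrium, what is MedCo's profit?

6854.52

MedCo's profit: π = (p_{MedCo} − 29)(297 − 3p_{MedCo} + p_{RxPlus}).
∂π/∂p_{MedCo} = 384 − 6p_{MedCo} + p_{RxPlus} = 0 ⇒ p_{MedCo} = 64 + (1/6)p_{RxPlus}.
The game is symmetric, so in equilibrium p_{RxPlus} = p_{MedCo}: the reaction function gives (5/6)p_{MedCo} = 64, hence p_{MedCo} = 76.8.
q_{MedCo} = 297 − 3·76.8 + 76.8 = 143.4.
Profit = (76.8 − 29)·143.4 = 6854.52.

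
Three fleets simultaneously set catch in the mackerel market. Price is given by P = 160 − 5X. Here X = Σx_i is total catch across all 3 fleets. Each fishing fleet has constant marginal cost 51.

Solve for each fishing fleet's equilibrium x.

5.45

A representative fishing fleet's profit is π_i = x_i(160 − 5X) − 51x_i, with X = x_i + Σ_{j≠i} x_j.
First-order condition: 109 − 10x_i − 5Σ_{j≠i} x_j = 0.
Imposing symmetry (x_j = x for all j) turns Σ_{j≠i} x_j into 2x, so 109 = 20x and x = 5.45.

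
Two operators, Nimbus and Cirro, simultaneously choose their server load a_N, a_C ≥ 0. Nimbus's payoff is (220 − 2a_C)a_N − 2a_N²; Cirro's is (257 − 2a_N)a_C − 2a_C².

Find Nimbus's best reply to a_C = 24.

Expanding Nimbus's payoff: 220a_N − 2a_Ca_N − 2a_N².
∂π/∂a_N = 220 − 2a_C − 4a_N = 0, so a_N = 55 − 0.5a_C.
At a_C = 24: a_N = 55 − 0.5·24 = 43.

43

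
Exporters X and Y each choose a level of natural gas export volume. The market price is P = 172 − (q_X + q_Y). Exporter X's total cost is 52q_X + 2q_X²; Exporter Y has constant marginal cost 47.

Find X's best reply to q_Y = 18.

17

Exporter X's profit: π = q_X(172 − (q_X + q_Y)) − 52q_X − 2q_X².
∂π/∂q_X = 120 − 6q_X − q_Y = 0, so q_X = 20 − (1/6)q_Y.
At q_Y = 18: q_X = 20 − (1/6)·18 = 17.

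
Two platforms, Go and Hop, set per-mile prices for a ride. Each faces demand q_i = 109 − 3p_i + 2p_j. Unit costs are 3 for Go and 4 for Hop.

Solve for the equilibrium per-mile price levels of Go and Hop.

29.6875, 30.0625

Go's profit: π = (p_{Go} − 3)(109 − 3p_{Go} + 2p_{Hop}).
∂π/∂p_{Go} = 118 − 6p_{Go} + 2p_{Hop} = 0 ⇒ p_{Go} = 59/3 + (1/3)p_{Hop}.
Similarly p_{Hop} = 121/6 + (1/3)p_{Go}.
Plugging p_{Hop} into Go's best response: p_{Go} = 59/3 + (1/3)(121/6 + (1/3)p_{Go}) ⇒ (8/9)p_{Go} = 475/18, so p_{Go} = 29.6875.
Then p_{Hop} = 121/6 + (1/3)·29.6875 = 30.0625.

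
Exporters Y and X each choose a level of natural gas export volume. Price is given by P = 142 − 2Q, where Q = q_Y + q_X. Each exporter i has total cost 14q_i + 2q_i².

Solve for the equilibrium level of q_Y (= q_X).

Exporter Y's profit: π = q_Y(142 − 2(q_Y + q_X)) − 14q_Y − 2q_Y².
∂π/∂q_Y = 128 − 8q_Y − 2q_X = 0, so q_Y = 16 − 0.25q_X.
The game is symmetric, so in equilibrium q_X = q_Y: the reaction function gives 1.25q_Y = 16, hence q_Y = 12.8.

12.8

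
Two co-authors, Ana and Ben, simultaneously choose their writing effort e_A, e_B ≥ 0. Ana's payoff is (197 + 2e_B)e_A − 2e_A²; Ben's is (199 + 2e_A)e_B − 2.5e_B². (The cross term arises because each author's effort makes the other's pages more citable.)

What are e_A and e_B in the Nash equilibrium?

86.4375, 74.375

Expanding Ana's payoff: 197e_A + 2e_Be_A − 2e_A².
∂π/∂e_A = 197 + 2e_B − 4e_A = 0, so e_A = 49.25 + 0.5e_B.
Likewise for Ben: e_B = 39.8 + 0.4e_A.
Substituting the second reaction function into the first: e_A = 49.25 + 0.5(39.8 + 0.4e_A), which gives 0.8e_A = 69.15 ⇒ e_A = 86.4375.
Then e_B = 39.8 + 0.4·86.4375 = 74.375.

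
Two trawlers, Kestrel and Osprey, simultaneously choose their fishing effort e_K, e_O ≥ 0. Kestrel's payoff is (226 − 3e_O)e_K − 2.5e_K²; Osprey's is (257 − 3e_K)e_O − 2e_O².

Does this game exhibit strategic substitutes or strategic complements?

Expanding Kestrel's payoff: 226e_K − 3e_Oe_K − 2.5e_K².
∂π/∂e_K = 226 − 3e_O − 5e_K = 0, so e_K = 45.2 − 0.6e_O.
The best-response slope de_K/de_O = −0.6 < 0: the reaction function is downward-sloping, so the choices are strategic substitutes.

strategic substitutes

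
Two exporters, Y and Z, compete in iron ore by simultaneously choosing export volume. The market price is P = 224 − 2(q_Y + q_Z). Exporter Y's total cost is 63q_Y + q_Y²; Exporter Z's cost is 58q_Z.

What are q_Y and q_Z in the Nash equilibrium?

15.6, 33.7

Exporter Y's profit: π = q_Y(224 − 2(q_Y + q_Z)) − 63q_Y − q_Y².
∂π/∂q_Y = 161 − 6q_Y − 2q_Z = 0, so q_Y = 161/6 − (1/3)q_Z.
For Z: ∂π/∂q_Z = 166 − 4q_Z − 2q_Y = 0 ⇒ q_Z = 41.5 − 0.5q_Y.
Solving the two reaction functions simultaneously: (1 − (−1/3)(−0.5))q_Y = 161/6 − (1/3)·41.5, so (5/6)q_Y = 13 and q_Y = 15.6.
Then q_Z = 41.5 − 0.5·15.6 = 33.7.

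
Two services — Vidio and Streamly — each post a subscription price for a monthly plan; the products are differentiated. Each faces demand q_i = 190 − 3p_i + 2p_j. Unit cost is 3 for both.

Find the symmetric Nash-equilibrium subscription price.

Vidio's profit: π = (p_{Vidio} − 3)(190 − 3p_{Vidio} + 2p_{Streamly}).
∂π/∂p_{Vidio} = 199 − 6p_{Vidio} + 2p_{Streamly} = 0 ⇒ p_{Vidio} = 199/6 + (1/3)p_{Streamly}.
The game is symmetric, so in equilibrium p_{Streamly} = p_{Vidio}: the reaction function gives (2/3)p_{Vidio} = 199/6, hence p_{Vidio} = 49.75.

49.75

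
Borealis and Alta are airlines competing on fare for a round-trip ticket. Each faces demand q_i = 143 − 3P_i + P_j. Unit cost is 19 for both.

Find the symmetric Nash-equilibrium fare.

40

Borealis's profit: π = (P_{Borealis} − 19)(143 − 3P_{Borealis} + P_{Alta}).
∂π/∂P_{Borealis} = 200 − 6P_{Borealis} + P_{Alta} = 0 ⇒ P_{Borealis} = 100/3 + (1/6)P_{Alta}.
By symmetry P_{Alta} = P_{Borealis}; substituting into the reaction function, (5/6)P_{Borealis} = 100/3 and P_{Borealis} = 40.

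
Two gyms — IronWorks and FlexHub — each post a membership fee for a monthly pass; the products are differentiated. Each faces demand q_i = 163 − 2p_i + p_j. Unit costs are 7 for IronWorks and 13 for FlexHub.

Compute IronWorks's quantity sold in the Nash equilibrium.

IronWorks's profit: π = (p_{IronWorks} − 7)(163 − 2p_{IronWorks} + p_{FlexHub}).
∂π/∂p_{IronWorks} = 177 − 4p_{IronWorks} + p_{FlexHub} = 0 ⇒ p_{IronWorks} = 44.25 + 0.25p_{FlexHub}.
Similarly p_{FlexHub} = 47.25 + 0.25p_{IronWorks}.
Solving the two reaction functions simultaneously: (1 − (0.25)(0.25))p_{IronWorks} = 44.25 + 0.25·47.25, so 0.9375p_{IronWorks} = 56.0625 and p_{IronWorks} = 59.8.
Then p_{FlexHub} = 47.25 + 0.25·59.8 = 62.2.
q_{IronWorks} = 163 − 2·59.8 + 62.2 = 105.6.

105.6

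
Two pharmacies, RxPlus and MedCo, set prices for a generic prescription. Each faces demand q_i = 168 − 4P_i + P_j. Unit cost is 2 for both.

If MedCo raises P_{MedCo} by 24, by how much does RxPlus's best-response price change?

RxPlus's profit: π = (P_{RxPlus} − 2)(168 − 4P_{RxPlus} + P_{MedCo}).
∂π/∂P_{RxPlus} = 176 − 8P_{RxPlus} + P_{MedCo} = 0 ⇒ P_{RxPlus} = 22 + 0.125P_{MedCo}.
The reaction-function slope is 0.125, so a 24-unit rise in P_{MedCo} moves P_{RxPlus} by 0.125 × 24 = 3. RxPlus's best response rises — the actions are strategic complements.

3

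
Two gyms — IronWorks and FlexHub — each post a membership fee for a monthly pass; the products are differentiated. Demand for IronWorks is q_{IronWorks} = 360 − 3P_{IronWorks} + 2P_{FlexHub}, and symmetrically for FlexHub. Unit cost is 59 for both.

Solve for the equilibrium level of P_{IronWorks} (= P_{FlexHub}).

IronWorks's profit: π = (P_{IronWorks} − 59)(360 − 3P_{IronWorks} + 2P_{FlexHub}).
∂π/∂P_{IronWorks} = 537 − 6P_{IronWorks} + 2P_{FlexHub} = 0 ⇒ P_{IronWorks} = 89.5 + (1/3)P_{FlexHub}.
By symmetry P_{FlexHub} = P_{IronWorks}; substituting into the reaction function, (2/3)P_{IronWorks} = 89.5 and P_{IronWorks} = 134.25.

134.25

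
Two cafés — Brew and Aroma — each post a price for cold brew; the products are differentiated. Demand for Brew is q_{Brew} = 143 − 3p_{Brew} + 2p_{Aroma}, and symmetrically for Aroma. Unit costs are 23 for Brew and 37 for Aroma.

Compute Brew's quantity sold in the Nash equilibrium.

97.875

Brew's profit: π = (p_{Brew} − 23)(143 − 3p_{Brew} + 2p_{Aroma}).
∂π/∂p_{Brew} = 212 − 6p_{Brew} + 2p_{Aroma} = 0 ⇒ p_{Brew} = 106/3 + (1/3)p_{Aroma}.
Similarly p_{Aroma} = 127/3 + (1/3)p_{Brew}.
Plugging p_{Aroma} into Brew's best response: p_{Brew} = 106/3 + (1/3)(127/3 + (1/3)p_{Brew}) ⇒ (8/9)p_{Brew} = 445/9, so p_{Brew} = 55.625.
Then p_{Aroma} = 127/3 + (1/3)·55.625 = 60.875.
q_{Brew} = 143 − 3·55.625 + 2·60.875 = 97.875.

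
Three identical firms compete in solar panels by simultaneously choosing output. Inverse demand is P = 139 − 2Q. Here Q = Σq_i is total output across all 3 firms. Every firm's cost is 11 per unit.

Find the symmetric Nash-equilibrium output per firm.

A representative firm's profit is π_i = q_i(139 − 2Q) − 11q_i, with Q = q_i + Σ_{j≠i} q_j.
First-order condition: 128 − 4q_i − 2Σ_{j≠i} q_j = 0.
With identical firms, set every q_j = q: then 128 − 4q − 4q = 0, i.e. q = 128/8 = 16.

16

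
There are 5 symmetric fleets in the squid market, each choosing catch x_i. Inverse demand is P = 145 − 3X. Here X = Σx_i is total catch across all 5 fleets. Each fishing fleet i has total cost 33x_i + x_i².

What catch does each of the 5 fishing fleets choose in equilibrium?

A representative fishing fleet's profit is π_i = x_i(145 − 3X) − 33x_i − x_i², with X = x_i + Σ_{j≠i} x_j.
First-order condition: 112 − 8x_i − 3Σ_{j≠i} x_j = 0.
Imposing symmetry (x_j = x for all j) turns Σ_{j≠i} x_j into 4x, so 112 = 20x and x = 5.6.

5.6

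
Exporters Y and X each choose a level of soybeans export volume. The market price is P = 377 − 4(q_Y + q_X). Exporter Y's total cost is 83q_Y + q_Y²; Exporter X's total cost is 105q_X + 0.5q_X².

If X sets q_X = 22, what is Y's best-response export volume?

Exporter Y's profit: π = q_Y(377 − 4(q_Y + q_X)) − 83q_Y − q_Y².
∂π/∂q_Y = 294 − 10q_Y − 4q_X = 0, so q_Y = 29.4 − 0.4q_X.
At q_X = 22: q_Y = 29.4 − 0.4·22 = 20.6.

20.6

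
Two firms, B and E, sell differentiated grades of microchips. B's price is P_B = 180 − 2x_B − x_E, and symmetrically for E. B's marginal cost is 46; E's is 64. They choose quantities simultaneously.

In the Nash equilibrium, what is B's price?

102

Firm B's profit: π = x_B(180 − 2x_B − x_E) − 46x_B.
∂π/∂x_B = 134 − 4x_B − x_E = 0 ⇒ x_B = 33.5 − 0.25x_E.
Similarly x_E = 29 − 0.25x_B.
Substituting the second reaction function into the first: x_B = 33.5 − 0.25(29 − 0.25x_B), which gives 0.9375x_B = 26.25 ⇒ x_B = 28.
Then x_E = 29 − 0.25·28 = 22.
P_B = 180 − 2·28 − 22 = 102.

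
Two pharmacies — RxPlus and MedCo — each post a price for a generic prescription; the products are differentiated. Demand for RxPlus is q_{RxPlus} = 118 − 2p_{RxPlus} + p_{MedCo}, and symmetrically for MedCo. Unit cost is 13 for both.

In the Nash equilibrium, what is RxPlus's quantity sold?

70

RxPlus's profit: π = (p_{RxPlus} − 13)(118 − 2p_{RxPlus} + p_{MedCo}).
∂π/∂p_{RxPlus} = 144 − 4p_{RxPlus} + p_{MedCo} = 0 ⇒ p_{RxPlus} = 36 + 0.25p_{MedCo}.
The game is symmetric, so in equilibrium p_{MedCo} = p_{RxPlus}: the reaction function gives 0.75p_{RxPlus} = 36, hence p_{RxPlus} = 48.
q_{RxPlus} = 118 − 2·48 + 48 = 70.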